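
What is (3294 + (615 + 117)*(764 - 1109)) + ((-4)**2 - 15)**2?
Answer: -249245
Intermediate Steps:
(3294 + (615 + 117)*(764 - 1109)) + ((-4)**2 - 15)**2 = (3294 + 732*(-345)) + (16 - 15)**2 = (3294 - 252540) + 1**2 = -249246 + 1 = -249245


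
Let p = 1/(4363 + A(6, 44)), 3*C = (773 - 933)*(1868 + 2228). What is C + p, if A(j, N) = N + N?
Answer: -2917007357/13353 ≈ -2.1845e+5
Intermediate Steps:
A(j, N) = 2*N
C = -655360/3 (C = ((773 - 933)*(1868 + 2228))/3 = (-160*4096)/3 = (⅓)*(-655360) = -655360/3 ≈ -2.1845e+5)
p = 1/4451 (p = 1/(4363 + 2*44) = 1/(4363 + 88) = 1/4451 ≈ 0.00022467)
C + p = -655360/3 + 1/4451 = -2917007357/13353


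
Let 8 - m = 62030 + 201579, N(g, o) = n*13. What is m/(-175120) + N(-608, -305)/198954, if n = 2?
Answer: 26224513237/17420412240 ≈ 1.5054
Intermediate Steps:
N(g, o) = 26 (N(g, o) = 2*13 = 26)
m = -263601 (m = 8 - (62030 + 201579) = 8 - 1*263609 = 8 - 263609 = -263601)
m/(-175120) + N(-608, -305)/198954 = -263601/(-175120) + 26/198954 = -263601*(-1/175120) + 26*(1/198954) = 263601/175120 + 13/99477 = 26224513237/17420412240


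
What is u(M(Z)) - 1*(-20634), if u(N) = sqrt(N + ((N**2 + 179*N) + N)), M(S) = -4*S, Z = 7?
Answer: 20634 + 6*I*sqrt(119) ≈ 20634.0 + 65.452*I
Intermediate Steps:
u(N) = sqrt(N**2 + 181*N) (u(N) = sqrt(N + (N**2 + 180*N)) = sqrt(N**2 + 181*N))
u(M(Z)) - 1*(-20634) = sqrt((-4*7)*(181 - 4*7)) - 1*(-20634) = sqrt(-28*(181 - 28)) + 20634 = sqrt(-28*153) + 20634 = sqrt(-4284) + 20634 = 6*I*sqrt(119) + 20634 = 20634 + 6*I*sqrt(119)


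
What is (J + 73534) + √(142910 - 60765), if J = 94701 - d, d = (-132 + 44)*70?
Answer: 174395 + √82145 ≈ 1.7468e+5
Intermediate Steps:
d = -6160 (d = -88*70 = -6160)
J = 100861 (J = 94701 - 1*(-6160) = 94701 + 6160 = 100861)
(J + 73534) + √(142910 - 60765) = (100861 + 73534) + √(142910 - 60765) = 174395 + √82145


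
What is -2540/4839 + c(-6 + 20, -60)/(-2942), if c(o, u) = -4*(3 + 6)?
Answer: -3649238/7118169 ≈ -0.51266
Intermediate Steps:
c(o, u) = -36 (c(o, u) = -4*9 = -36)
-2540/4839 + c(-6 + 20, -60)/(-2942) = -2540/4839 - 36/(-2942) = -2540*1/4839 - 36*(-1/2942) = -2540/4839 + 18/1471 = -3649238/7118169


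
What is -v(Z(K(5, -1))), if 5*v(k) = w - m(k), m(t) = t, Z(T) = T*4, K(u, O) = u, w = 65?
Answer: -9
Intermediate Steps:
Z(T) = 4*T
v(k) = 13 - k/5 (v(k) = (65 - k)/5 = 13 - k/5)
-v(Z(K(5, -1))) = -(13 - 4*5/5) = -(13 - 1/5*20) = -(13 - 4) = -1*9 = -9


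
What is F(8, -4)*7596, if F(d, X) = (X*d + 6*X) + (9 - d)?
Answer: -417780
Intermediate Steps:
F(d, X) = 9 - d + 6*X + X*d (F(d, X) = (6*X + X*d) + (9 - d) = 9 - d + 6*X + X*d)
F(8, -4)*7596 = (9 - 1*8 + 6*(-4) - 4*8)*7596 = (9 - 8 - 24 - 32)*7596 = -55*7596 = -417780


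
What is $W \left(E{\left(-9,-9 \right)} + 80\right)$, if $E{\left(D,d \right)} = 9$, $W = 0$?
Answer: $0$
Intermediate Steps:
$W \left(E{\left(-9,-9 \right)} + 80\right) = 0 \left(9 + 80\right) = 0 \cdot 89 = 0$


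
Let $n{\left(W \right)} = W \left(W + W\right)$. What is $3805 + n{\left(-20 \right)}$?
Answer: $4605$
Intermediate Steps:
$n{\left(W \right)} = 2 W^{2}$ ($n{\left(W \right)} = W 2 W = 2 W^{2}$)
$3805 + n{\left(-20 \right)} = 3805 + 2 \left(-20\right)^{2} = 3805 + 2 \cdot 400 = 3805 + 800 = 4605$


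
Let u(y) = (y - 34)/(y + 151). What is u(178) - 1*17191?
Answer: -5655695/329 ≈ -17191.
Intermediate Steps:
u(y) = (-34 + y)/(151 + y)
u(178) - 1*17191 = (-34 + 178)/(151 + 178) - 1*17191 = 144/329 - 17191 = -5655695/329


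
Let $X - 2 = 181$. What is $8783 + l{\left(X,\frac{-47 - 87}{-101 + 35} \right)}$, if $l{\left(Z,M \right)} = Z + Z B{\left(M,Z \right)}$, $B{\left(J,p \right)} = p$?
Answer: $42455$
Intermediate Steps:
$X = 183$ ($X = 2 + 181 = 183$)
$l{\left(Z,M \right)} = Z + Z^{2}$ ($l{\left(Z,M \right)} = Z + Z Z = Z + Z^{2}$)
$8783 + l{\left(X,\frac{-47 - 87}{-101 + 35} \right)} = 8783 + 183 \left(1 + 183\right) = 8783 + 183 \cdot 184 = 8783 + 33672 = 42455$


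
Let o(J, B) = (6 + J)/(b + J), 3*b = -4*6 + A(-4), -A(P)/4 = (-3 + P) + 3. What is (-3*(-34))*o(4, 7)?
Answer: 765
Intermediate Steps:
A(P) = -4*P (A(P) = -4*((-3 + P) + 3) = -4*P)
b = -8/3 (b = (-4*6 - 4*(-4))/3 = (-24 + 16)/3 = (1/3)*(-8) = -8/3 ≈ -2.6667)
o(J, B) = (6 + J)/(-8/3 + J)
(-3*(-34))*o(4, 7) = (-3*(-34))*(3*(6 + 4)/(-8 + 3*4)) = 102*(3*10/(-8 + 12)) = 102*(3*10/4) = 102*(3*(1/4)*10) = 102*(15/2) = 765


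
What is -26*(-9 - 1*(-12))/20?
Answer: -39/10 ≈ -3.9000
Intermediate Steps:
-26*(-9 - 1*(-12))/20 = -26*(-9 + 12)*(1/20) = -26*3*(1/20) = -78*1/20 = -39/10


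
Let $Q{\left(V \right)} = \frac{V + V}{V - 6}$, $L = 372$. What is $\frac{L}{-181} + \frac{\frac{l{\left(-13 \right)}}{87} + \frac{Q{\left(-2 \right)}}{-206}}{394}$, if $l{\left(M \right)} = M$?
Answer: $- \frac{5254568575}{2556179016} \approx -2.0556$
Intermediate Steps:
$Q{\left(V \right)} = \frac{2 V}{-6 + V}$
$\frac{L}{-181} + \frac{\frac{l{\left(-13 \right)}}{87} + \frac{Q{\left(-2 \right)}}{-206}}{394} = \frac{372}{-181} + \frac{- \frac{13}{87} + \frac{2 \left(-2\right) \frac{1}{-6 - 2}}{-206}}{394} = 372 \left(- \frac{1}{181}\right) + \left(\left(-13\right) \frac{1}{87} + 2 \left(-2\right) \frac{1}{-8} \left(- \frac{1}{206}\right)\right) \frac{1}{394} = - \frac{372}{181} + \left(- \frac{13}{87} + 2 \left(-2\right) \left(- \frac{1}{8}\right) \left(- \frac{1}{206}\right)\right) \frac{1}{394} = - \frac{372}{181} + \left(- \frac{13}{87} + \frac{1}{2} \left(- \frac{1}{206}\right)\right) \frac{1}{394} = - \frac{372}{181} + \left(- \frac{13}{87} - \frac{1}{412}\right) \frac{1}{394} = - \frac{372}{181} - \frac{5443}{14122536} = - \frac{5254568575}{2556179016}$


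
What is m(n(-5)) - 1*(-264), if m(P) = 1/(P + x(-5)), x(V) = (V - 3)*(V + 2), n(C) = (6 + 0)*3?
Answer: 11089/42 ≈ 264.02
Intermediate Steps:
n(C) = 18 (n(C) = 6*3 = 18)
x(V) = (-3 + V)*(2 + V)
m(P) = 1/(24 + P) (m(P) = 1/(P + (-6 + (-5)**2 - 1*(-5))) = 1/(P + (-6 + 25 + 5)) = 1/(P + 24) = 1/(24 + P))
m(n(-5)) - 1*(-264) = 1/(24 + 18) - 1*(-264) = 1/42 + 264 = 11089/42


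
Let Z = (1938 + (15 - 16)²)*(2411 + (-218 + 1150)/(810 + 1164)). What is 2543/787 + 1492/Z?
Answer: 1676750385317/518864433877 ≈ 3.2316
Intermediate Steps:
Z = 659294071/141 (Z = (1938 + (-1)²)*(2411 + 932/1974) = (1938 + 1)*(2411 + 932*(1/1974)) = 1939*(2411 + 466/987) = 1939*(2380123/987) = 659294071/141 ≈ 4.6758e+6)
2543/787 + 1492/Z = 2543/787 + 1492/(659294071/141) = 2543*(1/787) + 1492*(141/659294071) = 2543/787 + 210372/659294071 = 1676750385317/518864433877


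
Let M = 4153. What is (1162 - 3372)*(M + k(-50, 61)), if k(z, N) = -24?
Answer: -9125090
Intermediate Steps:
(1162 - 3372)*(M + k(-50, 61)) = (1162 - 3372)*(4153 - 24) = -2210*4129 = -9125090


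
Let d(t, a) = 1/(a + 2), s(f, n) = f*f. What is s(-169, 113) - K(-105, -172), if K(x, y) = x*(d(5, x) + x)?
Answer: 1806103/103 ≈ 17535.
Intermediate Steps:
s(f, n) = f**2
d(t, a) = 1/(2 + a)
K(x, y) = x*(x + 1/(2 + x)) (K(x, y) = x*(1/(2 + x) + x) = x*(x + 1/(2 + x)))
s(-169, 113) - K(-105, -172) = (-169)**2 - (-105)*(1 - 105*(2 - 105))/(2 - 105) = 28561 - (-105)*(1 - 105*(-103))/(-103) = 28561 - (-105)*(-1)*(1 + 10815)/103 = 28561 - (-105)*(-1)*10816/103 = 28561 - 1*1135680/103 = 28561 - 1135680/103 = 1806103/103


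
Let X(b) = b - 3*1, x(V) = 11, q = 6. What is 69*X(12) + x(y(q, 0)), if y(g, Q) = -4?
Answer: 632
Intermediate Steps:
X(b) = -3 + b (X(b) = b - 3 = -3 + b)
69*X(12) + x(y(q, 0)) = 69*(-3 + 12) + 11 = 69*9 + 11 = 621 + 11 = 632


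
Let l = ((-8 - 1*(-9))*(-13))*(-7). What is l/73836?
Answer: 13/10548 ≈ 0.0012325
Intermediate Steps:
l = 91 (l = ((-8 + 9)*(-13))*(-7) = (1*(-13))*(-7) = -13*(-7) = 91)
l/73836 = 91/73836 = 91*(1/73836) = 13/10548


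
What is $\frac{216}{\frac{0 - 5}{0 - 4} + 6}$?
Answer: $\frac{864}{29} \approx 29.793$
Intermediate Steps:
$\frac{216}{\frac{0 - 5}{0 - 4} + 6} = \frac{216}{- \frac{5}{-4} + 6} = \frac{216}{\left(-5\right) \left(- \frac{1}{4}\right) + 6} = \frac{216}{\frac{5}{4} + 6} = \frac{216}{\frac{29}{4}} = 216 \cdot \frac{4}{29} = \frac{864}{29}$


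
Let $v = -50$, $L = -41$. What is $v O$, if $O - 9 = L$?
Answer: $1600$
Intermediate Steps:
$O = -32$ ($O = 9 - 41 = -32$)
$v O = \left(-50\right) \left(-32\right) = 1600$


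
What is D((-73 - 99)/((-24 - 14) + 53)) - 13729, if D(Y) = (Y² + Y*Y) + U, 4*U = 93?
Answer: -12098503/900 ≈ -13443.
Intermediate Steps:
U = 93/4 (U = (¼)*93 = 93/4 ≈ 23.250)
D(Y) = 93/4 + 2*Y² (D(Y) = (Y² + Y*Y) + 93/4 = (Y² + Y²) + 93/4 = 2*Y² + 93/4 = 93/4 + 2*Y²)
D((-73 - 99)/((-24 - 14) + 53)) - 13729 = (93/4 + 2*((-73 - 99)/((-24 - 14) + 53))²) - 13729 = (93/4 + 2*(-172/(-38 + 53))²) - 13729 = (93/4 + 2*(-172/15)²) - 13729 = (93/4 + 2*(29584/225)) - 13729 = (93/4 + 59168/225) - 13729 = 257597/900 - 13729 = -12098503/900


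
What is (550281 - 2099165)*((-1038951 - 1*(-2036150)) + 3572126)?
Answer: -7077354383300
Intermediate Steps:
(550281 - 2099165)*((-1038951 - 1*(-2036150)) + 3572126) = -1548884*((-1038951 + 2036150) + 3572126) = -1548884*(997199 + 3572126) = -1548884*4569325 = -7077354383300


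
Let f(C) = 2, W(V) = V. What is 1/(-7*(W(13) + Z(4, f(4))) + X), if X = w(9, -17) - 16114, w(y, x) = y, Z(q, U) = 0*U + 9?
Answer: -1/16259 ≈ -6.1504e-5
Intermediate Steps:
Z(q, U) = 9 (Z(q, U) = 0 + 9 = 9)
X = -16105 (X = 9 - 16114 = -16105)
1/(-7*(W(13) + Z(4, f(4))) + X) = 1/(-7*(13 + 9) - 16105) = 1/(-7*22 - 16105) = 1/(-154 - 16105) = 1/(-16259) = -1/16259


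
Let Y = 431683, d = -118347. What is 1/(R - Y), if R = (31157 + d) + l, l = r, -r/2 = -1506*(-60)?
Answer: -1/699593 ≈ -1.4294e-6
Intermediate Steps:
r = -180720 (r = -(-3012)*(-60) = -2*90360 = -180720)
l = -180720
R = -267910 (R = (31157 - 118347) - 180720 = -87190 - 180720 = -267910)
1/(R - Y) = 1/(-267910 - 1*431683) = 1/(-267910 - 431683) = 1/(-699593) = -1/699593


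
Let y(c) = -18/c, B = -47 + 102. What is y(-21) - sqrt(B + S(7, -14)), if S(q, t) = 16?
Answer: 6/7 - sqrt(71) ≈ -7.5690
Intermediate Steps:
B = 55
y(-21) - sqrt(B + S(7, -14)) = -18/(-21) - sqrt(55 + 16) = -18*(-1/21) - sqrt(71) = 6/7 - sqrt(71)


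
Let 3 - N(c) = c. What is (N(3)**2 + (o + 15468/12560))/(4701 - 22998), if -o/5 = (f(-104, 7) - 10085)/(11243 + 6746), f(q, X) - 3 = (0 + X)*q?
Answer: -239280463/1033514461620 ≈ -0.00023152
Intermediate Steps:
N(c) = 3 - c
f(q, X) = 3 + X*q (f(q, X) = 3 + (0 + X)*q = 3 + X*q)
o = 54050/17989 (o = -5*((3 + 7*(-104)) - 10085)/(11243 + 6746) = -5*((3 - 728) - 10085)/17989 = -5*(-725 - 10085)/17989 = -(-54050)/17989 = -5*(-10810/17989) = 54050/17989 ≈ 3.0046)
(N(3)**2 + (o + 15468/12560))/(4701 - 22998) = ((3 - 1*3)**2 + (54050/17989 + 15468/12560))/(4701 - 22998) = ((3 - 3)**2 + (54050/17989 + 15468*(1/12560)))/(-18297) = (0**2 + (54050/17989 + 3867/3140))*(-1/18297) = (0 + 239280463/56485460)*(-1/18297) = (239280463/56485460)*(-1/18297) = -239280463/1033514461620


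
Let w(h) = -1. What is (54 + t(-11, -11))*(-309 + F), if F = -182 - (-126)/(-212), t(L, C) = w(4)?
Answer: -52109/2 ≈ -26055.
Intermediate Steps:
t(L, C) = -1
F = -19355/106 (F = -182 - (-126)*(-1)/212 = -182 - 1*63/106 = -182 - 63/106 = -19355/106 ≈ -182.59)
(54 + t(-11, -11))*(-309 + F) = (54 - 1)*(-309 - 19355/106) = 53*(-52109/106) = -52109/2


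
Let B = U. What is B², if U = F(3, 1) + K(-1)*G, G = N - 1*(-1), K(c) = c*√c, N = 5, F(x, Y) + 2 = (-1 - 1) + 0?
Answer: -20 + 48*I ≈ -20.0 + 48.0*I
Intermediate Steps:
F(x, Y) = -4 (F(x, Y) = -2 + ((-1 - 1) + 0) = -2 + (-2 + 0) = -2 - 2 = -4)
K(c) = c^(3/2)
G = 6 (G = 5 - 1*(-1) = 5 + 1 = 6)
U = -4 - 6*I (U = -4 + (-1)^(3/2)*6 = -4 - I*6 = -4 - 6*I ≈ -4.0 - 6.0*I)
B = -4 - 6*I ≈ -4.0 - 6.0*I
B² = (-4 - 6*I)²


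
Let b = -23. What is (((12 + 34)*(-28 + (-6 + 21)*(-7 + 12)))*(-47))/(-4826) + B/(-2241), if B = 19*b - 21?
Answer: 114963641/5407533 ≈ 21.260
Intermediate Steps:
B = -458 (B = 19*(-23) - 21 = -437 - 21 = -458)
(((12 + 34)*(-28 + (-6 + 21)*(-7 + 12)))*(-47))/(-4826) + B/(-2241) = (((12 + 34)*(-28 + (-6 + 21)*(-7 + 12)))*(-47))/(-4826) - 458/(-2241) = ((46*(-28 + 15*5))*(-47))*(-1/4826) - 458*(-1/2241) = ((46*(-28 + 75))*(-47))*(-1/4826) + 458/2241 = ((46*47)*(-47))*(-1/4826) + 458/2241 = (2162*(-47))*(-1/4826) + 458/2241 = -101614*(-1/4826) + 458/2241 = 50807/2413 + 458/2241 = 114963641/5407533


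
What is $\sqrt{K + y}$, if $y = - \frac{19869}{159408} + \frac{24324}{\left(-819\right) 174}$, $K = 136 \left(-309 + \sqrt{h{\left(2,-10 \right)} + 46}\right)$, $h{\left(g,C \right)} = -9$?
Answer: $\frac{\sqrt{-637605324747491191 + 2063433151817856 \sqrt{37}}}{3895164} \approx 202.97 i$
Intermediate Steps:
$K = -42024 + 136 \sqrt{37}$ ($K = 136 \left(-309 + \sqrt{-9 + 46}\right) = 136 \left(-309 + \sqrt{37}\right) = -42024 + 136 \sqrt{37} \approx -41197.0$)
$y = - \frac{41412913}{140225904}$ ($y = \left(-19869\right) \frac{1}{159408} + \frac{24324}{-142506} = - \frac{6623}{53136} + 24324 \left(- \frac{1}{142506}\right) = - \frac{6623}{53136} - \frac{4054}{23751} = - \frac{41412913}{140225904} \approx -0.29533$)
$\sqrt{K + y} = \sqrt{\left(-42024 + 136 \sqrt{37}\right) - \frac{41412913}{140225904}} = \sqrt{- \frac{5892894802609}{140225904} + 136 \sqrt{37}}$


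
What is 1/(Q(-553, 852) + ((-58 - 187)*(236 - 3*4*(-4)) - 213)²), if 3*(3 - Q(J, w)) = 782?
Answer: 3/14613187774 ≈ 2.0529e-10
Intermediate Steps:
Q(J, w) = -773/3 (Q(J, w) = 3 - ⅓*782 = 3 - 782/3 = -773/3)
1/(Q(-553, 852) + ((-58 - 187)*(236 - 3*4*(-4)) - 213)²) = 1/(-773/3 + ((-58 - 187)*(236 - 3*4*(-4)) - 213)²) = 1/(-773/3 + (-245*(236 - 12*(-4)) - 213)²) = 1/(-773/3 + (-245*(236 + 48) - 213)²) = 1/(-773/3 + (-245*284 - 213)²) = 1/(-773/3 + (-69580 - 213)²) = 1/(-773/3 + (-69793)²) = 1/(-773/3 + 4871062849) = 1/(14613187774/3) = 3/14613187774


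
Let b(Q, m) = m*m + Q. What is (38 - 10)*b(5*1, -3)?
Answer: 392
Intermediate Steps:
b(Q, m) = Q + m**2 (b(Q, m) = m**2 + Q = Q + m**2)
(38 - 10)*b(5*1, -3) = (38 - 10)*(5*1 + (-3)**2) = 28*(5 + 9) = 28*14 = 392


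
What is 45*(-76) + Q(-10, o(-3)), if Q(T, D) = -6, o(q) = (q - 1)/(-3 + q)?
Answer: -3426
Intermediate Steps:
o(q) = (-1 + q)/(-3 + q)
45*(-76) + Q(-10, o(-3)) = 45*(-76) - 6 = -3420 - 6 = -3426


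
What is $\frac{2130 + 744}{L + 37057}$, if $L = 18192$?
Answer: $\frac{2874}{55249} \approx 0.052019$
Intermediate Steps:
$\frac{2130 + 744}{L + 37057} = \frac{2130 + 744}{18192 + 37057} = \frac{2874}{55249}$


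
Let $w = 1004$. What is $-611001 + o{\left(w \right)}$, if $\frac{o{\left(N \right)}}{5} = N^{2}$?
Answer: $4429079$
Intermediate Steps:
$o{\left(N \right)} = 5 N^{2}$
$-611001 + o{\left(w \right)} = -611001 + 5 \cdot 1004^{2} = -611001 + 5 \cdot 1008016 = -611001 + 5040080 = 4429079$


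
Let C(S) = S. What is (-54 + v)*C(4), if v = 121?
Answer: 268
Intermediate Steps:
(-54 + v)*C(4) = (-54 + 121)*4 = 67*4 = 268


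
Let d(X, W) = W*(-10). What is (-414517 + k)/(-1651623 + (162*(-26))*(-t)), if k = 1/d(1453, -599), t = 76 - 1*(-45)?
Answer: 2482956829/6840406290 ≈ 0.36298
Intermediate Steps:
d(X, W) = -10*W
t = 121 (t = 76 + 45 = 121)
k = 1/5990 (k = 1/(-10*(-599)) = 1/5990 ≈ 0.00016694)
(-414517 + k)/(-1651623 + (162*(-26))*(-t)) = (-414517 + 1/5990)/(-1651623 + (162*(-26))*(-1*121)) = -2482956829/(5990*(-1651623 - 4212*(-121))) = -2482956829/(5990*(-1651623 + 509652)) = -2482956829/5990/(-1141971) = -2482956829/5990*(-1/1141971) = 2482956829/6840406290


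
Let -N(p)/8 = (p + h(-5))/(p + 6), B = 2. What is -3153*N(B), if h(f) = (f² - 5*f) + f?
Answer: 148191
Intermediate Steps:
h(f) = f² - 4*f
N(p) = -8*(45 + p)/(6 + p) (N(p) = -8*(p - 5*(-4 - 5))/(p + 6) = -8*(p - 5*(-9))/(6 + p) = -8*(p + 45)/(6 + p) = -8*(45 + p)/(6 + p))
-3153*N(B) = -25224*(-45 - 1*2)/(6 + 2) = -25224*(-45 - 2)/8 = -25224*(-47)/8 = -3153*(-47) = 148191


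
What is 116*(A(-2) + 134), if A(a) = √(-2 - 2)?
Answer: 15544 + 232*I ≈ 15544.0 + 232.0*I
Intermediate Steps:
A(a) = 2*I (A(a) = √(-4) = 2*I)
116*(A(-2) + 134) = 116*(2*I + 134) = 116*(134 + 2*I) = 15544 + 232*I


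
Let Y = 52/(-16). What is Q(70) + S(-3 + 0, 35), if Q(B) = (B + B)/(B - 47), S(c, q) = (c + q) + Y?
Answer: 3205/92 ≈ 34.837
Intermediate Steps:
Y = -13/4 (Y = 52*(-1/16) = -13/4 ≈ -3.2500)
S(c, q) = -13/4 + c + q (S(c, q) = (c + q) - 13/4 = -13/4 + c + q)
Q(B) = 2*B/(-47 + B) (Q(B) = (2*B)/(-47 + B) = 2*B/(-47 + B))
Q(70) + S(-3 + 0, 35) = 2*70/(-47 + 70) + (-13/4 + (-3 + 0) + 35) = 2*70/23 + (-13/4 - 3 + 35) = 2*70*(1/23) + 115/4 = 140/23 + 115/4 = 3205/92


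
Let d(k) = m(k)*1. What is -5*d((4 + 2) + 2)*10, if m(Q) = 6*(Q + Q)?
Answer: -4800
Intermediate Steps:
m(Q) = 12*Q (m(Q) = 6*(2*Q) = 12*Q)
d(k) = 12*k (d(k) = (12*k)*1 = 12*k)
-5*d((4 + 2) + 2)*10 = -60*((4 + 2) + 2)*10 = -60*(6 + 2)*10 = -60*8*10 = -5*96*10 = -480*10 = -4800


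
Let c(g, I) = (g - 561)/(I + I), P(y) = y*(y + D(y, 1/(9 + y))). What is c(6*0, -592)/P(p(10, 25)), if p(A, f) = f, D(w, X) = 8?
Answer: 17/29600 ≈ 0.00057432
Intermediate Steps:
P(y) = y*(8 + y) (P(y) = y*(y + 8) = y*(8 + y))
c(g, I) = (-561 + g)/(2*I) (c(g, I) = (-561 + g)/((2*I)) = (-561 + g)*(1/(2*I)) = (-561 + g)/(2*I))
c(6*0, -592)/P(p(10, 25)) = ((1/2)*(-561 + 6*0)/(-592))/((25*(8 + 25))) = ((1/2)*(-1/592)*(-561 + 0))/((25*33)) = ((1/2)*(-1/592)*(-561))/825 = (561/1184)*(1/825) = 17/29600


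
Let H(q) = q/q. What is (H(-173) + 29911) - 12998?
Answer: 16914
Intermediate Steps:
H(q) = 1
(H(-173) + 29911) - 12998 = (1 + 29911) - 12998 = 29912 - 12998 = 16914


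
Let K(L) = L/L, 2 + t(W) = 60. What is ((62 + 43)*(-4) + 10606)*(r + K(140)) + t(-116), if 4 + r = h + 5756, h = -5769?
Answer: -162918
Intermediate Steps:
t(W) = 58 (t(W) = -2 + 60 = 58)
K(L) = 1
r = -17 (r = -4 + (-5769 + 5756) = -4 - 13 = -17)
((62 + 43)*(-4) + 10606)*(r + K(140)) + t(-116) = ((62 + 43)*(-4) + 10606)*(-17 + 1) + 58 = (105*(-4) + 10606)*(-16) + 58 = (-420 + 10606)*(-16) + 58 = 10186*(-16) + 58 = -162976 + 58 = -162918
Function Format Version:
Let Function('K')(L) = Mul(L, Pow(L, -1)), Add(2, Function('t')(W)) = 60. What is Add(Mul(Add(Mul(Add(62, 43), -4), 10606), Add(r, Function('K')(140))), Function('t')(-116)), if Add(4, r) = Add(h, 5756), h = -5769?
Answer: -162918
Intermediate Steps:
Function('t')(W) = 58 (Function('t')(W) = Add(-2, 60) = 58)
Function('K')(L) = 1
r = -17 (r = Add(-4, Add(-5769, 5756)) = Add(-4, -13) = -17)
Add(Mul(Add(Mul(Add(62, 43), -4), 10606), Add(r, Function('K')(140))), Function('t')(-116)) = Add(Mul(Add(Mul(Add(62, 43), -4), 10606), Add(-17, 1)), 58) = Add(Mul(Add(Mul(105, -4), 10606), -16), 58) = Add(Mul(Add(-420, 10606), -16), 58) = Add(Mul(10186, -16), 58) = Add(-162976, 58) = -162918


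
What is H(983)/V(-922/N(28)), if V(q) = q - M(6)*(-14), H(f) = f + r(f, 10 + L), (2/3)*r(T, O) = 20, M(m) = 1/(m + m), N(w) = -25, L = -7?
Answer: 151950/5707 ≈ 26.625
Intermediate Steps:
M(m) = 1/(2*m)
r(T, O) = 30 (r(T, O) = (3/2)*20 = 30)
H(f) = 30 + f (H(f) = f + 30 = 30 + f)
V(q) = 7/6 + q (V(q) = q - (½)/6*(-14) = q - (½)*(⅙)*(-14) = q - (-14)/12 = q - 1*(-7/6) = q + 7/6 = 7/6 + q)
H(983)/V(-922/N(28)) = (30 + 983)/(7/6 - 922/(-25)) = 1013/(7/6 - 922*(-1/25)) = 1013/(7/6 + 922/25) = 1013/(5707/150) = 1013*(150/5707) = 151950/5707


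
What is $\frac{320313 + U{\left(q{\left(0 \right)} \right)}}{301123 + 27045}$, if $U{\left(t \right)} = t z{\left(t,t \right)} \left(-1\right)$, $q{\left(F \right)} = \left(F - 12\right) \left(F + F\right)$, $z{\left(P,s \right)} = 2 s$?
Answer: $\frac{320313}{328168} \approx 0.97606$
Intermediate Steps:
$q{\left(F \right)} = 2 F \left(-12 + F\right)$ ($q{\left(F \right)} = \left(-12 + F\right) 2 F = 2 F \left(-12 + F\right)$)
$U{\left(t \right)} = - 2 t^{2}$ ($U{\left(t \right)} = t 2 t \left(-1\right) = 2 t^{2} \left(-1\right) = - 2 t^{2}$)
$\frac{320313 + U{\left(q{\left(0 \right)} \right)}}{301123 + 27045} = \frac{320313 - 2 \left(2 \cdot 0 \left(-12 + 0\right)\right)^{2}}{301123 + 27045} = \frac{320313 - 2 \left(2 \cdot 0 \left(-12\right)\right)^{2}}{328168} = \left(320313 - 2 \cdot 0^{2}\right) \frac{1}{328168} = \left(320313 - 0\right) \frac{1}{328168} = \left(320313 + 0\right) \frac{1}{328168} = 320313 \cdot \frac{1}{328168} = \frac{320313}{328168}$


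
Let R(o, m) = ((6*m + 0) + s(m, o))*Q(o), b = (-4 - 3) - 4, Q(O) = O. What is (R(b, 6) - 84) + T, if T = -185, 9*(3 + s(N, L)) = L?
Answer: -5567/9 ≈ -618.56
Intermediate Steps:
s(N, L) = -3 + L/9
b = -11 (b = -7 - 4 = -11)
R(o, m) = o*(-3 + 6*m + o/9) (R(o, m) = ((6*m + 0) + (-3 + o/9))*o = (6*m + (-3 + o/9))*o = (-3 + 6*m + o/9)*o = o*(-3 + 6*m + o/9))
(R(b, 6) - 84) + T = ((⅑)*(-11)*(-27 - 11 + 54*6) - 84) - 185 = ((⅑)*(-11)*(-27 - 11 + 324) - 84) - 185 = ((⅑)*(-11)*286 - 84) - 185 = (-3146/9 - 84) - 185 = -3902/9 - 185 = -5567/9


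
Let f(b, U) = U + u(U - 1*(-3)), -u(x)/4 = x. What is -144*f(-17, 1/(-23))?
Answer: 39312/23 ≈ 1709.2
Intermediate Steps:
u(x) = -4*x
f(b, U) = -12 - 3*U (f(b, U) = U - 4*(U - 1*(-3)) = U - 4*(U + 3) = U - 4*(3 + U) = U + (-12 - 4*U) = -12 - 3*U)
-144*f(-17, 1/(-23)) = -144*(-12 - 3/(-23)) = -144*(-12 - 3*(-1/23)) = -144*(-12 + 3/23) = -144*(-273/23) = 39312/23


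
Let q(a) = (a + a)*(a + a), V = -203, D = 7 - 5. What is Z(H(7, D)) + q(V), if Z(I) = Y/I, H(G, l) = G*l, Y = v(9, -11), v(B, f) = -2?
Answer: 1153851/7 ≈ 1.6484e+5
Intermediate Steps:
D = 2
Y = -2
Z(I) = -2/I
q(a) = 4*a² (q(a) = (2*a)*(2*a) = 4*a²)
Z(H(7, D)) + q(V) = -2/(7*2) + 4*(-203)² = -2/14 + 4*41209 = -2*1/14 + 164836 = -⅐ + 164836 = 1153851/7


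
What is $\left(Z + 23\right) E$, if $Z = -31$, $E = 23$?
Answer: $-184$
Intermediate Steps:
$\left(Z + 23\right) E = \left(-31 + 23\right) 23 = \left(-8\right) 23 = -184$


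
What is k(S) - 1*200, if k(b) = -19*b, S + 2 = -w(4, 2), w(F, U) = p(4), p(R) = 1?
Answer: -143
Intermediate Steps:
w(F, U) = 1
S = -3 (S = -2 - 1*1 = -2 - 1 = -3)
k(S) - 1*200 = -19*(-3) - 1*200 = 57 - 200 = -143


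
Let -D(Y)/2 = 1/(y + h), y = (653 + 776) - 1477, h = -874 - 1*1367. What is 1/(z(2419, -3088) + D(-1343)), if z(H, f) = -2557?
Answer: -2289/5852971 ≈ -0.00039108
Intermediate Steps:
h = -2241 (h = -874 - 1367 = -2241)
y = -48 (y = 1429 - 1477 = -48)
D(Y) = 2/2289 (D(Y) = -2/(-48 - 2241) = -2/(-2289) = -2*(-1/2289) = 2/2289)
1/(z(2419, -3088) + D(-1343)) = 1/(-2557 + 2/2289) = 1/(-5852971/2289) = -2289/5852971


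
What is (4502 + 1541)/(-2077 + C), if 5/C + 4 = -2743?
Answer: -16600121/5705524 ≈ -2.9095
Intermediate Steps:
C = -5/2747 (C = 5/(-4 - 2743) = 5/(-2747) = 5*(-1/2747) = -5/2747 ≈ -0.0018202)
(4502 + 1541)/(-2077 + C) = (4502 + 1541)/(-2077 - 5/2747) = 6043/(-5705524/2747) = 6043*(-2747/5705524) = -16600121/5705524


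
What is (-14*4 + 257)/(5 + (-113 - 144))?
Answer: -67/84 ≈ -0.79762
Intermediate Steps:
(-14*4 + 257)/(5 + (-113 - 144)) = (-56 + 257)/(5 - 257) = 201/(-252) = 201*(-1/252) = -67/84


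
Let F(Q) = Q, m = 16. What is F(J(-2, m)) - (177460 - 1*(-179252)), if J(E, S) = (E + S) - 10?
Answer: -356708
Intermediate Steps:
J(E, S) = -10 + E + S
F(J(-2, m)) - (177460 - 1*(-179252)) = (-10 - 2 + 16) - (177460 - 1*(-179252)) = 4 - (177460 + 179252) = 4 - 1*356712 = 4 - 356712 = -356708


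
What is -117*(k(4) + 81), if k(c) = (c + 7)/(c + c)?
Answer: -77103/8 ≈ -9637.9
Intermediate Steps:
k(c) = (7 + c)/(2*c) (k(c) = (7 + c)/((2*c)) = (7 + c)*(1/(2*c)) = (7 + c)/(2*c))
-117*(k(4) + 81) = -117*((½)*(7 + 4)/4 + 81) = -117*((½)*(¼)*11 + 81) = -117*(11/8 + 81) = -117*659/8 = -77103/8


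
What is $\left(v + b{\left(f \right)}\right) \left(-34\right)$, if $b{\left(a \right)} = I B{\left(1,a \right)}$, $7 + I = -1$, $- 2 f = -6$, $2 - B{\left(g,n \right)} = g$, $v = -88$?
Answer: $3264$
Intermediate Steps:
$B{\left(g,n \right)} = 2 - g$
$f = 3$ ($f = \left(- \frac{1}{2}\right) \left(-6\right) = 3$)
$I = -8$ ($I = -7 - 1 = -8$)
$b{\left(a \right)} = -8$ ($b{\left(a \right)} = - 8 \left(2 - 1\right) = \left(-8\right) 1 = -8$)
$\left(v + b{\left(f \right)}\right) \left(-34\right) = \left(-88 - 8\right) \left(-34\right) = \left(-96\right) \left(-34\right) = 3264$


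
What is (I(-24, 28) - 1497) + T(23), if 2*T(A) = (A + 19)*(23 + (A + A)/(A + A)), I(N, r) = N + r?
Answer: -989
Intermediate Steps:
T(A) = 228 + 12*A (T(A) = ((A + 19)*(23 + (A + A)/(A + A)))/2 = ((19 + A)*(23 + (2*A)/((2*A))))/2 = ((19 + A)*(23 + (2*A)*(1/(2*A))))/2 = ((19 + A)*(23 + 1))/2 = ((19 + A)*24)/2 = (456 + 24*A)/2 = 228 + 12*A)
(I(-24, 28) - 1497) + T(23) = ((-24 + 28) - 1497) + (228 + 12*23) = (4 - 1497) + (228 + 276) = -1493 + 504 = -989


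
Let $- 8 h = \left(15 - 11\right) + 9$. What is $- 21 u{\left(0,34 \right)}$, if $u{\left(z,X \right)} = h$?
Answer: $\frac{273}{8} \approx 34.125$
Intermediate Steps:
$h = - \frac{13}{8}$ ($h = - \frac{\left(15 - 11\right) + 9}{8} = - \frac{4 + 9}{8} = \left(- \frac{1}{8}\right) 13 = - \frac{13}{8} \approx -1.625$)
$u{\left(z,X \right)} = - \frac{13}{8}$
$- 21 u{\left(0,34 \right)} = \left(-21\right) \left(- \frac{13}{8}\right) = \frac{273}{8}$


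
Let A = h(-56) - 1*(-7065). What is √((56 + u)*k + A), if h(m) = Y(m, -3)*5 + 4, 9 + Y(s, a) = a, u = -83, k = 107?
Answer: 2*√1030 ≈ 64.187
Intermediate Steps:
Y(s, a) = -9 + a
h(m) = -56 (h(m) = (-9 - 3)*5 + 4 = -12*5 + 4 = -60 + 4 = -56)
A = 7009 (A = -56 - 1*(-7065) = -56 + 7065 = 7009)
√((56 + u)*k + A) = √((56 - 83)*107 + 7009) = √(-27*107 + 7009) = √(-2889 + 7009) = √4120 = 2*√1030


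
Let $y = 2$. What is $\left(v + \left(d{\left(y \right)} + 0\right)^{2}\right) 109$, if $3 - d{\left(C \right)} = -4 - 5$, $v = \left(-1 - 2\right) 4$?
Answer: $14388$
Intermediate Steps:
$v = -12$ ($v = \left(-3\right) 4 = -12$)
$d{\left(C \right)} = 12$ ($d{\left(C \right)} = 3 - \left(-4 - 5\right) = 3 - -9 = 3 + 9 = 12$)
$\left(v + \left(d{\left(y \right)} + 0\right)^{2}\right) 109 = \left(-12 + \left(12 + 0\right)^{2}\right) 109 = \left(-12 + 12^{2}\right) 109 = \left(-12 + 144\right) 109 = 132 \cdot 109 = 14388$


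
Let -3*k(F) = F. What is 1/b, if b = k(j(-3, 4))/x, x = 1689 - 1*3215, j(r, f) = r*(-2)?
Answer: 763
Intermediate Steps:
j(r, f) = -2*r
k(F) = -F/3
x = -1526 (x = 1689 - 3215 = -1526)
b = 1/763 (b = -(-2)*(-3)/3/(-1526) = -⅓*6*(-1/1526) = -2*(-1/1526) = 1/763 ≈ 0.0013106)
1/b = 1/(1/763) = 763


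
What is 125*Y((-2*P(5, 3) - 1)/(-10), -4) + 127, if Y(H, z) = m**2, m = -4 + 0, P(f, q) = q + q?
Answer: 2127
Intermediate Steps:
P(f, q) = 2*q
m = -4
Y(H, z) = 16 (Y(H, z) = (-4)**2 = 16)
125*Y((-2*P(5, 3) - 1)/(-10), -4) + 127 = 125*16 + 127 = 2000 + 127 = 2127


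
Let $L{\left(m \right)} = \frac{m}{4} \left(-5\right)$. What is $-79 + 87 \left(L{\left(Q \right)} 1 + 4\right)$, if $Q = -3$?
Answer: $\frac{2381}{4} \approx 595.25$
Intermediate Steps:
$L{\left(m \right)} = - \frac{5 m}{4}$ ($L{\left(m \right)} = m \frac{1}{4} \left(-5\right) = \frac{m}{4} \left(-5\right) = - \frac{5 m}{4}$)
$-79 + 87 \left(L{\left(Q \right)} 1 + 4\right) = -79 + 87 \left(\left(- \frac{5}{4}\right) \left(-3\right) 1 + 4\right) = -79 + 87 \left(\frac{15}{4} \cdot 1 + 4\right) = -79 + 87 \left(\frac{15}{4} + 4\right) = -79 + 87 \cdot \frac{31}{4} = -79 + \frac{2697}{4} = \frac{2381}{4}$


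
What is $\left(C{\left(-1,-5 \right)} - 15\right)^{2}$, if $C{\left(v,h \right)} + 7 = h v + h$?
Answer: $484$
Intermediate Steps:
$C{\left(v,h \right)} = -7 + h + h v$ ($C{\left(v,h \right)} = -7 + \left(h v + h\right) = -7 + \left(h + h v\right) = -7 + h + h v$)
$\left(C{\left(-1,-5 \right)} - 15\right)^{2} = \left(\left(-7 - 5 - -5\right) - 15\right)^{2} = \left(\left(-7 - 5 + 5\right) - 15\right)^{2} = \left(-7 - 15\right)^{2} = \left(-22\right)^{2} = 484$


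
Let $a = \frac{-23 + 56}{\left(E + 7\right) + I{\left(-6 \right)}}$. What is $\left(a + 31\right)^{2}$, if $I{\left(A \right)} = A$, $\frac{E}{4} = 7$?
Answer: $\frac{868624}{841} \approx 1032.8$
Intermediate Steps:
$E = 28$ ($E = 4 \cdot 7 = 28$)
$a = \frac{33}{29}$ ($a = \frac{-23 + 56}{\left(28 + 7\right) - 6} = \frac{33}{35 - 6} = \frac{33}{29} \approx 1.1379$)
$\left(a + 31\right)^{2} = \left(\frac{33}{29} + 31\right)^{2} = \left(\frac{932}{29}\right)^{2} = \frac{868624}{841}$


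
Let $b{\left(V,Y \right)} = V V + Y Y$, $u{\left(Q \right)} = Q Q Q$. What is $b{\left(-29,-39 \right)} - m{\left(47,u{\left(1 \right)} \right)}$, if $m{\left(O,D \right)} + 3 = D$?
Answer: $2364$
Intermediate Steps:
$u{\left(Q \right)} = Q^{3}$ ($u{\left(Q \right)} = Q^{2} Q = Q^{3}$)
$b{\left(V,Y \right)} = V^{2} + Y^{2}$
$m{\left(O,D \right)} = -3 + D$
$b{\left(-29,-39 \right)} - m{\left(47,u{\left(1 \right)} \right)} = \left(\left(-29\right)^{2} + \left(-39\right)^{2}\right) - \left(-3 + 1^{3}\right) = \left(841 + 1521\right) - \left(-3 + 1\right) = 2362 - -2 = 2362 + 2 = 2364$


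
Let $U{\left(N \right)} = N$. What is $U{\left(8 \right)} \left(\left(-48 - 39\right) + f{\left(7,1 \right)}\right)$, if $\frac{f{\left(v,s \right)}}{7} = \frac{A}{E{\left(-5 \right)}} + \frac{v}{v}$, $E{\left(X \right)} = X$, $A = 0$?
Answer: $-640$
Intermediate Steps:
$f{\left(v,s \right)} = 7$ ($f{\left(v,s \right)} = 7 \left(\frac{0}{-5} + \frac{v}{v}\right) = 7 \left(0 \left(- \frac{1}{5}\right) + 1\right) = 7 \left(0 + 1\right) = 7 \cdot 1 = 7$)
$U{\left(8 \right)} \left(\left(-48 - 39\right) + f{\left(7,1 \right)}\right) = 8 \left(\left(-48 - 39\right) + 7\right) = 8 \left(-87 + 7\right) = 8 \left(-80\right) = -640$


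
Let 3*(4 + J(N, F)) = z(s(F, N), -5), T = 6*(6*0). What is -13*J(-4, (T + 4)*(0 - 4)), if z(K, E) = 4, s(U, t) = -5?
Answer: 104/3 ≈ 34.667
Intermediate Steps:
T = 0 (T = 6*0 = 0)
J(N, F) = -8/3 (J(N, F) = -4 + (1/3)*4 = -4 + 4/3 = -8/3)
-13*J(-4, (T + 4)*(0 - 4)) = -13*(-8/3) = 104/3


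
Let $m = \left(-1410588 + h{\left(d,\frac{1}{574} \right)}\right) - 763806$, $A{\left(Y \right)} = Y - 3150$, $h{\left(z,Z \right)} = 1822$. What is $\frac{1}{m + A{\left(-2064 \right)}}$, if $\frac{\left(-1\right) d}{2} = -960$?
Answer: $- \frac{1}{2177786} \approx -4.5918 \cdot 10^{-7}$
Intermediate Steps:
$d = 1920$ ($d = \left(-2\right) \left(-960\right) = 1920$)
$A{\left(Y \right)} = -3150 + Y$
$m = -2172572$ ($m = \left(-1410588 + 1822\right) - 763806 = -1408766 - 763806 = -2172572$)
$\frac{1}{m + A{\left(-2064 \right)}} = \frac{1}{-2172572 - 5214} = \frac{1}{-2177786} = - \frac{1}{2177786}$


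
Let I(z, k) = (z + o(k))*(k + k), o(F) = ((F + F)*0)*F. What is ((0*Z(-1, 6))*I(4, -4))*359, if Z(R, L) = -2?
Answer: 0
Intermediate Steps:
o(F) = 0 (o(F) = ((2*F)*0)*F = 0*F = 0)
I(z, k) = 2*k*z (I(z, k) = (z + 0)*(k + k) = z*(2*k) = 2*k*z)
((0*Z(-1, 6))*I(4, -4))*359 = ((0*(-2))*(2*(-4)*4))*359 = (0*(-32))*359 = 0*359 = 0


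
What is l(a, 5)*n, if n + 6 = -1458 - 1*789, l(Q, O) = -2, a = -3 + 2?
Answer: 4506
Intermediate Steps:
a = -1
n = -2253 (n = -6 + (-1458 - 1*789) = -6 + (-1458 - 789) = -6 - 2247 = -2253)
l(a, 5)*n = -2*(-2253) = 4506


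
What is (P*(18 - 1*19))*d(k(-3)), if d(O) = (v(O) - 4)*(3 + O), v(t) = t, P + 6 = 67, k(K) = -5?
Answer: -1098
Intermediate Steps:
P = 61 (P = -6 + 67 = 61)
d(O) = (-4 + O)*(3 + O) (d(O) = (O - 4)*(3 + O) = (-4 + O)*(3 + O))
(P*(18 - 1*19))*d(k(-3)) = (61*(18 - 1*19))*(-12 + (-5)² - 1*(-5)) = (61*(18 - 19))*(-12 + 25 + 5) = (61*(-1))*18 = -61*18 = -1098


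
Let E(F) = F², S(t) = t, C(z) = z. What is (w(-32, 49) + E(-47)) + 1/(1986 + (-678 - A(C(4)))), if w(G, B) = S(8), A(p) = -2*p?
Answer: 2917573/1316 ≈ 2217.0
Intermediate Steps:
w(G, B) = 8
(w(-32, 49) + E(-47)) + 1/(1986 + (-678 - A(C(4)))) = (8 + (-47)²) + 1/(1986 + (-678 - (-2)*4)) = (8 + 2209) + 1/(1986 + (-678 - 1*(-8))) = 2217 + 1/(1986 + (-678 + 8)) = 2217 + 1/(1986 - 670) = 2217 + 1/1316 = 2917573/1316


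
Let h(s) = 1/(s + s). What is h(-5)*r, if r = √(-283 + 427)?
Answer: -6/5 ≈ -1.2000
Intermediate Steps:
r = 12 (r = √144 = 12)
h(s) = 1/(2*s)
h(-5)*r = ((½)/(-5))*12 = ((½)*(-⅕))*12 = -⅒*12 = -6/5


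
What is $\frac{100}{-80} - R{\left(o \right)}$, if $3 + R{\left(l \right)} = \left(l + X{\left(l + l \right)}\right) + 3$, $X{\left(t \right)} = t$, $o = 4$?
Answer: $- \frac{53}{4} \approx -13.25$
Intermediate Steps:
$R{\left(l \right)} = 3 l$ ($R{\left(l \right)} = -3 + \left(\left(l + \left(l + l\right)\right) + 3\right) = -3 + \left(\left(l + 2 l\right) + 3\right) = -3 + \left(3 l + 3\right) = -3 + \left(3 + 3 l\right) = 3 l$)
$\frac{100}{-80} - R{\left(o \right)} = \frac{100}{-80} - 3 \cdot 4 = 100 \left(- \frac{1}{80}\right) - 12 = - \frac{5}{4} - 12 = - \frac{53}{4}$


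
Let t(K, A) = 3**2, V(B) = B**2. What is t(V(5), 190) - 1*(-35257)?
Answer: 35266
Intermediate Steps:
t(K, A) = 9
t(V(5), 190) - 1*(-35257) = 9 - 1*(-35257) = 9 + 35257 = 35266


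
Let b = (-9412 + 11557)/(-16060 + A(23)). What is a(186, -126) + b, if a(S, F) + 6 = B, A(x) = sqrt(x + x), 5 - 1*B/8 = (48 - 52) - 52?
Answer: 20714117388/42987259 - 715*sqrt(46)/85974518 ≈ 481.87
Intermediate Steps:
B = 488 (B = 40 - 8*((48 - 52) - 52) = 40 - 8*(-4 - 52) = 40 - 8*(-56) = 40 + 448 = 488)
A(x) = sqrt(2)*sqrt(x) (A(x) = sqrt(2*x) = sqrt(2)*sqrt(x))
a(S, F) = 482 (a(S, F) = -6 + 488 = 482)
b = 2145/(-16060 + sqrt(46)) (b = (-9412 + 11557)/(-16060 + sqrt(2)*sqrt(23)) = 2145/(-16060 + sqrt(46)) ≈ -0.13362)
a(186, -126) + b = 482 + (-5741450/42987259 - 715*sqrt(46)/85974518) = 20714117388/42987259 - 715*sqrt(46)/85974518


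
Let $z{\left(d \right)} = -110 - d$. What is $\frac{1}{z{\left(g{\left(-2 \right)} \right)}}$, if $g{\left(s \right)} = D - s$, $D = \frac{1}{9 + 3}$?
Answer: $- \frac{12}{1345} \approx -0.0089219$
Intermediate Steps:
$D = \frac{1}{12} \approx 0.083333$
$g{\left(s \right)} = \frac{1}{12} - s$
$\frac{1}{z{\left(g{\left(-2 \right)} \right)}} = \frac{1}{-110 - \left(\frac{1}{12} - -2\right)} = \frac{1}{-110 - \left(\frac{1}{12} + 2\right)} = \frac{1}{-110 - \frac{25}{12}} = \frac{1}{- \frac{1345}{12}} = - \frac{12}{1345}$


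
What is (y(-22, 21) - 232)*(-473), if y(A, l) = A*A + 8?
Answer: -122980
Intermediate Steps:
y(A, l) = 8 + A**2 (y(A, l) = A**2 + 8 = 8 + A**2)
(y(-22, 21) - 232)*(-473) = ((8 + (-22)**2) - 232)*(-473) = ((8 + 484) - 232)*(-473) = (492 - 232)*(-473) = 260*(-473) = -122980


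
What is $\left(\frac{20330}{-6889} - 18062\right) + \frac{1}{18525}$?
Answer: $- \frac{2305426017311}{127618725} \approx -18065.0$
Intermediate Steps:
$\left(\frac{20330}{-6889} - 18062\right) + \frac{1}{18525} = \left(20330 \left(- \frac{1}{6889}\right) - 18062\right) + \frac{1}{18525} = \left(- \frac{20330}{6889} - 18062\right) + \frac{1}{18525} = - \frac{124449448}{6889} + \frac{1}{18525} = - \frac{2305426017311}{127618725}$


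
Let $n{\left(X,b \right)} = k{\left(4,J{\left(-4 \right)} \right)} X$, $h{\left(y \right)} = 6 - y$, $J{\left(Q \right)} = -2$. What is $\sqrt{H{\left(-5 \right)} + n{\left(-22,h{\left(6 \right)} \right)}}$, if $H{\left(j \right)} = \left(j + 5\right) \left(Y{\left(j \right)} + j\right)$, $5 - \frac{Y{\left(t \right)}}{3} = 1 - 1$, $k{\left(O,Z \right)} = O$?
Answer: $2 i \sqrt{22} \approx 9.3808 i$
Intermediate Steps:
$n{\left(X,b \right)} = 4 X$
$Y{\left(t \right)} = 15$ ($Y{\left(t \right)} = 15 - 3 \left(1 - 1\right) = 15 - 0 = 15 + 0 = 15$)
$H{\left(j \right)} = \left(5 + j\right) \left(15 + j\right)$ ($H{\left(j \right)} = \left(j + 5\right) \left(15 + j\right) = \left(5 + j\right) \left(15 + j\right)$)
$\sqrt{H{\left(-5 \right)} + n{\left(-22,h{\left(6 \right)} \right)}} = \sqrt{\left(75 + \left(-5\right)^{2} + 20 \left(-5\right)\right) + 4 \left(-22\right)} = \sqrt{\left(75 + 25 - 100\right) - 88} = \sqrt{0 - 88} = \sqrt{-88} = 2 i \sqrt{22}$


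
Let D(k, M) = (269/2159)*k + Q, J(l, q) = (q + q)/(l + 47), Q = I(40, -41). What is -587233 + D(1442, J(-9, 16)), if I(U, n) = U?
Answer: -1267361789/2159 ≈ -5.8701e+5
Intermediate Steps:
Q = 40
J(l, q) = 2*q/(47 + l) (J(l, q) = (2*q)/(47 + l) = 2*q/(47 + l))
D(k, M) = 40 + 269*k/2159 (D(k, M) = (269/2159)*k + 40 = (269*(1/2159))*k + 40 = 269*k/2159 + 40 = 40 + 269*k/2159)
-587233 + D(1442, J(-9, 16)) = -587233 + (40 + (269/2159)*1442) = -587233 + (40 + 387898/2159) = -587233 + 474258/2159 = -1267361789/2159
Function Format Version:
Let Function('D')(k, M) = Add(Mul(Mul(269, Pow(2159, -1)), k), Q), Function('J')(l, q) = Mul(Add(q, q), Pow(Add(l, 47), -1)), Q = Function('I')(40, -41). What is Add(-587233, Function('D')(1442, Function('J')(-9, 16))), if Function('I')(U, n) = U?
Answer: Rational(-1267361789, 2159) ≈ -5.8701e+5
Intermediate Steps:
Q = 40
Function('J')(l, q) = Mul(2, q, Pow(Add(47, l), -1)) (Function('J')(l, q) = Mul(Mul(2, q), Pow(Add(47, l), -1)) = Mul(2, q, Pow(Add(47, l), -1)))
Function('D')(k, M) = Add(40, Mul(Rational(269, 2159), k)) (Function('D')(k, M) = Add(Mul(Mul(269, Pow(2159, -1)), k), 40) = Add(Mul(Mul(269, Rational(1, 2159)), k), 40) = Add(Mul(Rational(269, 2159), k), 40) = Add(40, Mul(Rational(269, 2159), k)))
Add(-587233, Function('D')(1442, Function('J')(-9, 16))) = Add(-587233, Add(40, Mul(Rational(269, 2159), 1442))) = Add(-587233, Add(40, Rational(387898, 2159))) = Add(-587233, Rational(474258, 2159)) = Rational(-1267361789, 2159)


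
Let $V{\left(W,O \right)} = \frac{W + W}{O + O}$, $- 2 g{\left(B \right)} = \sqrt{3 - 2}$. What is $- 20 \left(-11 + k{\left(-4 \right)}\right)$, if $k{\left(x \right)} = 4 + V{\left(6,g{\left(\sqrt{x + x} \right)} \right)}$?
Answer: $380$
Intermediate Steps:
$g{\left(B \right)} = - \frac{1}{2}$ ($g{\left(B \right)} = - \frac{\sqrt{3 - 2}}{2} = - \frac{\sqrt{1}}{2} = \left(- \frac{1}{2}\right) 1 = - \frac{1}{2}$)
$V{\left(W,O \right)} = \frac{W}{O}$ ($V{\left(W,O \right)} = \frac{2 W}{2 O} = 2 W \frac{1}{2 O} = \frac{W}{O}$)
$k{\left(x \right)} = -8$ ($k{\left(x \right)} = 4 + \frac{6}{- \frac{1}{2}} = 4 + 6 \left(-2\right) = 4 - 12 = -8$)
$- 20 \left(-11 + k{\left(-4 \right)}\right) = - 20 \left(-11 - 8\right) = \left(-20\right) \left(-19\right) = 380$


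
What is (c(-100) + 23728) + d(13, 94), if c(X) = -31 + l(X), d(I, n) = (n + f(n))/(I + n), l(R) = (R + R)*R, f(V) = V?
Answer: 4675767/107 ≈ 43699.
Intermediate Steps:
l(R) = 2*R**2 (l(R) = (2*R)*R = 2*R**2)
d(I, n) = 2*n/(I + n) (d(I, n) = (n + n)/(I + n) = (2*n)/(I + n) = 2*n/(I + n))
c(X) = -31 + 2*X**2
(c(-100) + 23728) + d(13, 94) = ((-31 + 2*(-100)**2) + 23728) + 2*94/(13 + 94) = ((-31 + 2*10000) + 23728) + 2*94/107 = ((-31 + 20000) + 23728) + 2*94*(1/107) = (19969 + 23728) + 188/107 = 43697 + 188/107 = 4675767/107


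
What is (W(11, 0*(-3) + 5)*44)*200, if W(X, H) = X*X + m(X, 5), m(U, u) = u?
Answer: 1108800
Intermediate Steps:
W(X, H) = 5 + X² (W(X, H) = X*X + 5 = X² + 5 = 5 + X²)
(W(11, 0*(-3) + 5)*44)*200 = ((5 + 11²)*44)*200 = ((5 + 121)*44)*200 = (126*44)*200 = 5544*200 = 1108800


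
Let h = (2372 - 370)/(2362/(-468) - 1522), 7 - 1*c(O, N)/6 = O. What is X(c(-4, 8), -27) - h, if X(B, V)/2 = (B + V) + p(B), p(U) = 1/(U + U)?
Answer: 267257987/3369102 ≈ 79.326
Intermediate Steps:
p(U) = 1/(2*U)
c(O, N) = 42 - 6*O
X(B, V) = 1/B + 2*B + 2*V (X(B, V) = 2*((B + V) + 1/(2*B)) = 2*(B + V + 1/(2*B)) = 1/B + 2*B + 2*V)
h = -66924/51047 (h = 2002/(2362*(-1/468) - 1522) = 2002/(-1181/234 - 1522) = 2002/(-357329/234) = 2002*(-234/357329) = -66924/51047 ≈ -1.3110)
X(c(-4, 8), -27) - h = (1 + 2*(42 - 6*(-4))*((42 - 6*(-4)) - 27))/(42 - 6*(-4)) - 1*(-66924/51047) = (1 + 2*(42 + 24)*((42 + 24) - 27))/(42 + 24) + 66924/51047 = (1 + 2*66*(66 - 27))/66 + 66924/51047 = (1 + 2*66*39)/66 + 66924/51047 = (1 + 5148)/66 + 66924/51047 = (1/66)*5149 + 66924/51047 = 5149/66 + 66924/51047 = 267257987/3369102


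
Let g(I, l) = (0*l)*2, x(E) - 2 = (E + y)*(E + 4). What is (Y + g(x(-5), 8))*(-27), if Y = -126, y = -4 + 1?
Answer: 3402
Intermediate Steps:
y = -3
x(E) = 2 + (-3 + E)*(4 + E) (x(E) = 2 + (E - 3)*(E + 4) = 2 + (-3 + E)*(4 + E))
g(I, l) = 0 (g(I, l) = 0*2 = 0)
(Y + g(x(-5), 8))*(-27) = (-126 + 0)*(-27) = -126*(-27) = 3402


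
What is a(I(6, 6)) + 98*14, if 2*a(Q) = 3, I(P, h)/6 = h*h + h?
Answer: 2747/2 ≈ 1373.5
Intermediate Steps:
I(P, h) = 6*h + 6*h² (I(P, h) = 6*(h*h + h) = 6*(h² + h) = 6*(h + h²) = 6*h + 6*h²)
a(Q) = 3/2 (a(Q) = (½)*3 = 3/2)
a(I(6, 6)) + 98*14 = 3/2 + 98*14 = 3/2 + 1372 = 2747/2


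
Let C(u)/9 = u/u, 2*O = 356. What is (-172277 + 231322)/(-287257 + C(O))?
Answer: -59045/287248 ≈ -0.20555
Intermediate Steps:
O = 178 (O = (½)*356 = 178)
C(u) = 9 (C(u) = 9*(u/u) = 9*1 = 9)
(-172277 + 231322)/(-287257 + C(O)) = (-172277 + 231322)/(-287257 + 9) = 59045/(-287248) = 59045*(-1/287248) = -59045/287248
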